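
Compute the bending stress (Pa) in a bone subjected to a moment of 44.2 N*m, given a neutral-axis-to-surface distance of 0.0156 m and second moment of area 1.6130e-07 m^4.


sigma = M * c / I
sigma = 44.2 * 0.0156 / 1.6130e-07
M * c = 0.6895
sigma = 4.2748e+06


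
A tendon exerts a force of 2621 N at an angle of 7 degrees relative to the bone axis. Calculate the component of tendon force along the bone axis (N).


F_eff = F_tendon * cos(theta)
theta = 7 deg = 0.1222 rad
cos(theta) = 0.9925
F_eff = 2621 * 0.9925
F_eff = 2601.4635


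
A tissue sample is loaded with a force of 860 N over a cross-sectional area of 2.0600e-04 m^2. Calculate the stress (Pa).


stress = F / A
stress = 860 / 2.0600e-04
stress = 4.1748e+06


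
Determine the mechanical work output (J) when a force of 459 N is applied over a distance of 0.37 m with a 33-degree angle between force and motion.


W = F * d * cos(theta)
theta = 33 deg = 0.5760 rad
cos(theta) = 0.8387
W = 459 * 0.37 * 0.8387
W = 142.4314


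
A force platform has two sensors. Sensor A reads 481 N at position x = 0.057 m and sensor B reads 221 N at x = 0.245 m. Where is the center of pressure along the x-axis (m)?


COP_x = (F1*x1 + F2*x2) / (F1 + F2)
COP_x = (481*0.057 + 221*0.245) / (481 + 221)
Numerator = 81.5620
Denominator = 702
COP_x = 0.1162


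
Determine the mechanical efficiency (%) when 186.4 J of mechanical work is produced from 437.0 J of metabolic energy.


eta = (W_mech / E_meta) * 100
eta = (186.4 / 437.0) * 100
ratio = 0.4265
eta = 42.6545


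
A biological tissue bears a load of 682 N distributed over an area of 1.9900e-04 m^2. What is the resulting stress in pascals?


stress = F / A
stress = 682 / 1.9900e-04
stress = 3.4271e+06


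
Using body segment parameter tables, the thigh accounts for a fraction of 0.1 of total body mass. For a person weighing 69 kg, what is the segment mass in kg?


m_segment = body_mass * fraction
m_segment = 69 * 0.1
m_segment = 6.9000


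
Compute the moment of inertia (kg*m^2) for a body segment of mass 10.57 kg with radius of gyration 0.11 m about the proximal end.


I = m * k^2
I = 10.57 * 0.11^2
k^2 = 0.0121
I = 0.1279


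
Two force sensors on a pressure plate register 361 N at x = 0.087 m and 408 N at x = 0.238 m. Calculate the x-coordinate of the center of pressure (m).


COP_x = (F1*x1 + F2*x2) / (F1 + F2)
COP_x = (361*0.087 + 408*0.238) / (361 + 408)
Numerator = 128.5110
Denominator = 769
COP_x = 0.1671


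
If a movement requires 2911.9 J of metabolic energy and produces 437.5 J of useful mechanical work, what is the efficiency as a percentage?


eta = (W_mech / E_meta) * 100
eta = (437.5 / 2911.9) * 100
ratio = 0.1502
eta = 15.0246


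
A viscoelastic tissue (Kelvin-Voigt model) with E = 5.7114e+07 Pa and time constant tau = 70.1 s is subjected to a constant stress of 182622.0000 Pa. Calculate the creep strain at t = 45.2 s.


epsilon(t) = (sigma/E) * (1 - exp(-t/tau))
sigma/E = 182622.0000 / 5.7114e+07 = 0.0032
exp(-t/tau) = exp(-45.2 / 70.1) = 0.5248
epsilon = 0.0032 * (1 - 0.5248)
epsilon = 0.0015


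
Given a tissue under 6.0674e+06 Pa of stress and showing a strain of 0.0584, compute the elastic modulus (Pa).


E = stress / strain
E = 6.0674e+06 / 0.0584
E = 1.0389e+08


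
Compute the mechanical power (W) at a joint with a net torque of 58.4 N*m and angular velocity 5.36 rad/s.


P = M * omega
P = 58.4 * 5.36
P = 313.0240


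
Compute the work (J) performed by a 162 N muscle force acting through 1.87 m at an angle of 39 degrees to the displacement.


W = F * d * cos(theta)
theta = 39 deg = 0.6807 rad
cos(theta) = 0.7771
W = 162 * 1.87 * 0.7771
W = 235.4286


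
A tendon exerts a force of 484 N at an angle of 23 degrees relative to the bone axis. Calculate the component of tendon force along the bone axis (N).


F_eff = F_tendon * cos(theta)
theta = 23 deg = 0.4014 rad
cos(theta) = 0.9205
F_eff = 484 * 0.9205
F_eff = 445.5243


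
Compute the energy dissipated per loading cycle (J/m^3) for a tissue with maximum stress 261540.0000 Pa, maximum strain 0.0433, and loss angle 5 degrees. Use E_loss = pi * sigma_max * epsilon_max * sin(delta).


E_loss = pi * sigma_max * epsilon_max * sin(delta)
delta = 5 deg = 0.0873 rad
sin(delta) = 0.0872
E_loss = pi * 261540.0000 * 0.0433 * 0.0872
E_loss = 3100.7867


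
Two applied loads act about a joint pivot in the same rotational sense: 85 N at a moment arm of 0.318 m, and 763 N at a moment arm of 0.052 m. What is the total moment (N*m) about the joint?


M = F1 * d1 + F2 * d2
M = 85 * 0.318 + 763 * 0.052
M = 27.0300 + 39.6760
M = 66.7060


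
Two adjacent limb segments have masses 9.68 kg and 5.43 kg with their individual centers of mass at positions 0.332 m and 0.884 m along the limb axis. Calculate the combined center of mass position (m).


COM = (m1*x1 + m2*x2) / (m1 + m2)
COM = (9.68*0.332 + 5.43*0.884) / (9.68 + 5.43)
Numerator = 8.0139
Denominator = 15.1100
COM = 0.5304


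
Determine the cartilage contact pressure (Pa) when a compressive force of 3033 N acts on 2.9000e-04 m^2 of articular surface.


P = F / A
P = 3033 / 2.9000e-04
P = 1.0459e+07


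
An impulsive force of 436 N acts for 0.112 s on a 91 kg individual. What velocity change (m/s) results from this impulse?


J = F * dt = 436 * 0.112 = 48.8320 N*s
delta_v = J / m
delta_v = 48.8320 / 91
delta_v = 0.5366


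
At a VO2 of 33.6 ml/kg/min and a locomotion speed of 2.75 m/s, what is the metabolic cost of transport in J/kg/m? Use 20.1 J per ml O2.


Power per kg = VO2 * 20.1 / 60
Power per kg = 33.6 * 20.1 / 60 = 11.2560 W/kg
Cost = power_per_kg / speed
Cost = 11.2560 / 2.75
Cost = 4.0931


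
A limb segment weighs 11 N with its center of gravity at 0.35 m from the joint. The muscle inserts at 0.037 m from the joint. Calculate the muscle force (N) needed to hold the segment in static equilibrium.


F_muscle = W * d_load / d_muscle
F_muscle = 11 * 0.35 / 0.037
Numerator = 3.8500
F_muscle = 104.0541


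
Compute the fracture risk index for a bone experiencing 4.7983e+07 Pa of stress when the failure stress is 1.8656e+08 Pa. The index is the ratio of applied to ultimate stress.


FRI = applied / ultimate
FRI = 4.7983e+07 / 1.8656e+08
FRI = 0.2572


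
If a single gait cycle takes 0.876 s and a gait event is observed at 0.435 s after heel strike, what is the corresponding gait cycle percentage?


pct = (event_time / cycle_time) * 100
pct = (0.435 / 0.876) * 100
ratio = 0.4966
pct = 49.6575


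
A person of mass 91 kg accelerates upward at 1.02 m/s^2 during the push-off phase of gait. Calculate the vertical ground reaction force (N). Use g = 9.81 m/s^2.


GRF = m * (g + a)
GRF = 91 * (9.81 + 1.02)
GRF = 91 * 10.8300
GRF = 985.5300


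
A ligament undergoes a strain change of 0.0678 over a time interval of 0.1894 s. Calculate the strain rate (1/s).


strain_rate = delta_strain / delta_t
strain_rate = 0.0678 / 0.1894
strain_rate = 0.3580


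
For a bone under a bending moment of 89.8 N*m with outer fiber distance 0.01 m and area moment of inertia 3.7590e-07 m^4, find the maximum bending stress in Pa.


sigma = M * c / I
sigma = 89.8 * 0.01 / 3.7590e-07
M * c = 0.8980
sigma = 2.3889e+06


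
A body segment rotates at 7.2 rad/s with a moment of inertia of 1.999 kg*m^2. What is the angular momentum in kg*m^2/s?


L = I * omega
L = 1.999 * 7.2
L = 14.3928


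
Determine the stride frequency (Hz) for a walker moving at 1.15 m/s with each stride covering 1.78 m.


f = v / stride_length
f = 1.15 / 1.78
f = 0.6461


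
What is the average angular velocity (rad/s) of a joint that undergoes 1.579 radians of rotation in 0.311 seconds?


omega = delta_theta / delta_t
omega = 1.579 / 0.311
omega = 5.0772


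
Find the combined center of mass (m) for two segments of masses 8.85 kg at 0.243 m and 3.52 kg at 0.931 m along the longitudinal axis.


COM = (m1*x1 + m2*x2) / (m1 + m2)
COM = (8.85*0.243 + 3.52*0.931) / (8.85 + 3.52)
Numerator = 5.4277
Denominator = 12.3700
COM = 0.4388


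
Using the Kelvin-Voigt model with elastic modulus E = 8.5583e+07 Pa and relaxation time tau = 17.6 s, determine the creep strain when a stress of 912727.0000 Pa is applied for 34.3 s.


epsilon(t) = (sigma/E) * (1 - exp(-t/tau))
sigma/E = 912727.0000 / 8.5583e+07 = 0.0107
exp(-t/tau) = exp(-34.3 / 17.6) = 0.1424
epsilon = 0.0107 * (1 - 0.1424)
epsilon = 0.0091


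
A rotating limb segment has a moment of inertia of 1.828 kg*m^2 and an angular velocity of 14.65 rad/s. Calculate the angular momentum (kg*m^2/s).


L = I * omega
L = 1.828 * 14.65
L = 26.7802


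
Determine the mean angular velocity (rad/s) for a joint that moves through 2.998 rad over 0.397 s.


omega = delta_theta / delta_t
omega = 2.998 / 0.397
omega = 7.5516


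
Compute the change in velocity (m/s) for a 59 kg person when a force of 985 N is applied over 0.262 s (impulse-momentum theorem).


J = F * dt = 985 * 0.262 = 258.0700 N*s
delta_v = J / m
delta_v = 258.0700 / 59
delta_v = 4.3741


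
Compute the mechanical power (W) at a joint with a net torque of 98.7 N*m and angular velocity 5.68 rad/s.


P = M * omega
P = 98.7 * 5.68
P = 560.6160


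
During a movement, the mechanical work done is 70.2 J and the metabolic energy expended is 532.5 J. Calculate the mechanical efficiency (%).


eta = (W_mech / E_meta) * 100
eta = (70.2 / 532.5) * 100
ratio = 0.1318
eta = 13.1831


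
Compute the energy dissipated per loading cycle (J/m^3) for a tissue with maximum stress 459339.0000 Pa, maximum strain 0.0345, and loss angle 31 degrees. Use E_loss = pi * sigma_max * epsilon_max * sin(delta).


E_loss = pi * sigma_max * epsilon_max * sin(delta)
delta = 31 deg = 0.5411 rad
sin(delta) = 0.5150
E_loss = pi * 459339.0000 * 0.0345 * 0.5150
E_loss = 25641.3936


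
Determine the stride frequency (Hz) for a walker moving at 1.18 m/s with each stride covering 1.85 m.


f = v / stride_length
f = 1.18 / 1.85
f = 0.6378


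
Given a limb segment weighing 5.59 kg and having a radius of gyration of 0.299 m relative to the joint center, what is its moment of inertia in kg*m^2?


I = m * k^2
I = 5.59 * 0.299^2
k^2 = 0.0894
I = 0.4998


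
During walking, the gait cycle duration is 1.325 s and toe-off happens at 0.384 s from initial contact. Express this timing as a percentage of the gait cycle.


pct = (event_time / cycle_time) * 100
pct = (0.384 / 1.325) * 100
ratio = 0.2898
pct = 28.9811


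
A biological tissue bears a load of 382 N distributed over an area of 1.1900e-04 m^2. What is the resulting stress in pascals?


stress = F / A
stress = 382 / 1.1900e-04
stress = 3.2101e+06


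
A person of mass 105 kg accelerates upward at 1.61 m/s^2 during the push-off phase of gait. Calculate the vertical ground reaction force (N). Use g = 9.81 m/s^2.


GRF = m * (g + a)
GRF = 105 * (9.81 + 1.61)
GRF = 105 * 11.4200
GRF = 1199.1000


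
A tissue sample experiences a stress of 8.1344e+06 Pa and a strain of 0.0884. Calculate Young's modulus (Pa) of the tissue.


E = stress / strain
E = 8.1344e+06 / 0.0884
E = 9.2018e+07


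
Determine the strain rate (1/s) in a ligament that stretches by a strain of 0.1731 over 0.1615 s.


strain_rate = delta_strain / delta_t
strain_rate = 0.1731 / 0.1615
strain_rate = 1.0718


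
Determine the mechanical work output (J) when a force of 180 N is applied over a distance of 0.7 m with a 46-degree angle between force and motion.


W = F * d * cos(theta)
theta = 46 deg = 0.8029 rad
cos(theta) = 0.6947
W = 180 * 0.7 * 0.6947
W = 87.5270


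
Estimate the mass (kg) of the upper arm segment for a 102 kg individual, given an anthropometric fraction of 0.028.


m_segment = body_mass * fraction
m_segment = 102 * 0.028
m_segment = 2.8560


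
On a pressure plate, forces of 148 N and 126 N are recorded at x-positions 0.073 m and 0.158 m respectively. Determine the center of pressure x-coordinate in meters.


COP_x = (F1*x1 + F2*x2) / (F1 + F2)
COP_x = (148*0.073 + 126*0.158) / (148 + 126)
Numerator = 30.7120
Denominator = 274
COP_x = 0.1121


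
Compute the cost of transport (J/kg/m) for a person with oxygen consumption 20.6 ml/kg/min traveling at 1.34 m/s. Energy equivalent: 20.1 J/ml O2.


Power per kg = VO2 * 20.1 / 60
Power per kg = 20.6 * 20.1 / 60 = 6.9010 W/kg
Cost = power_per_kg / speed
Cost = 6.9010 / 1.34
Cost = 5.1500


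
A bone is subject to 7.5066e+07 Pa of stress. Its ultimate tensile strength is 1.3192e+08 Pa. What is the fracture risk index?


FRI = applied / ultimate
FRI = 7.5066e+07 / 1.3192e+08
FRI = 0.5690


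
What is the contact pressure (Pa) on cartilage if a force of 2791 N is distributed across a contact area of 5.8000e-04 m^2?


P = F / A
P = 2791 / 5.8000e-04
P = 4.8121e+06


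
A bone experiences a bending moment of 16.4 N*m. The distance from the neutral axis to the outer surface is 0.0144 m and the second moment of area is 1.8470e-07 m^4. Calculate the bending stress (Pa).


sigma = M * c / I
sigma = 16.4 * 0.0144 / 1.8470e-07
M * c = 0.2362
sigma = 1.2786e+06


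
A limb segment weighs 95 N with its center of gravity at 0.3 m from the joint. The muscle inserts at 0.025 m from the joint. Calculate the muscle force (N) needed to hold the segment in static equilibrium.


F_muscle = W * d_load / d_muscle
F_muscle = 95 * 0.3 / 0.025
Numerator = 28.5000
F_muscle = 1140.0000


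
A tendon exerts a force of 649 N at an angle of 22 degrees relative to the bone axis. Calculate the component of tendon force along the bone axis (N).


F_eff = F_tendon * cos(theta)
theta = 22 deg = 0.3840 rad
cos(theta) = 0.9272
F_eff = 649 * 0.9272
F_eff = 601.7423


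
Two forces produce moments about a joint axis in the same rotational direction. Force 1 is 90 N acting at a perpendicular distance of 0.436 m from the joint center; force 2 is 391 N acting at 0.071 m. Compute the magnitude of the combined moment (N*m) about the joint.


M = F1 * d1 + F2 * d2
M = 90 * 0.436 + 391 * 0.071
M = 39.2400 + 27.7610
M = 67.0010


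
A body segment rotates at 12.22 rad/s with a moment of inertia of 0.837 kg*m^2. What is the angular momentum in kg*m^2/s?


L = I * omega
L = 0.837 * 12.22
L = 10.2281


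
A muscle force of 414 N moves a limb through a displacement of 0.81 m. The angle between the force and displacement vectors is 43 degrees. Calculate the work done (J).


W = F * d * cos(theta)
theta = 43 deg = 0.7505 rad
cos(theta) = 0.7314
W = 414 * 0.81 * 0.7314
W = 245.2522


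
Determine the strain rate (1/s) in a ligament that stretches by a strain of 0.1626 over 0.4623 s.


strain_rate = delta_strain / delta_t
strain_rate = 0.1626 / 0.4623
strain_rate = 0.3517


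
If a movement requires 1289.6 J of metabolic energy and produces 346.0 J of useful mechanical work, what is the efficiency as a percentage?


eta = (W_mech / E_meta) * 100
eta = (346.0 / 1289.6) * 100
ratio = 0.2683
eta = 26.8300


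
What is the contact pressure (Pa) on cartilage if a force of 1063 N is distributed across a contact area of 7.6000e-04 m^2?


P = F / A
P = 1063 / 7.6000e-04
P = 1.3987e+06


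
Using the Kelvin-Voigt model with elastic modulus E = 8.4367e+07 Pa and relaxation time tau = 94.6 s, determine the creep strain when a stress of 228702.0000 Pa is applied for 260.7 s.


epsilon(t) = (sigma/E) * (1 - exp(-t/tau))
sigma/E = 228702.0000 / 8.4367e+07 = 0.0027
exp(-t/tau) = exp(-260.7 / 94.6) = 0.0636
epsilon = 0.0027 * (1 - 0.0636)
epsilon = 0.0025


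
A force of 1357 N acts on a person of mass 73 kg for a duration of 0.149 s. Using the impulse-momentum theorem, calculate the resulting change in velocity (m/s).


J = F * dt = 1357 * 0.149 = 202.1930 N*s
delta_v = J / m
delta_v = 202.1930 / 73
delta_v = 2.7698


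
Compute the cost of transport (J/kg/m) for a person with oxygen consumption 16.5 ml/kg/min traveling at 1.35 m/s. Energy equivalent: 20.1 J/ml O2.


Power per kg = VO2 * 20.1 / 60
Power per kg = 16.5 * 20.1 / 60 = 5.5275 W/kg
Cost = power_per_kg / speed
Cost = 5.5275 / 1.35
Cost = 4.0944


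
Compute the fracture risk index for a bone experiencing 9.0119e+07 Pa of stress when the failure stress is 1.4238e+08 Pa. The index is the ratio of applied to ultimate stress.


FRI = applied / ultimate
FRI = 9.0119e+07 / 1.4238e+08
FRI = 0.6329


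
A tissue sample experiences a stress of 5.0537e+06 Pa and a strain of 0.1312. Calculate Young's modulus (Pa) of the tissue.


E = stress / strain
E = 5.0537e+06 / 0.1312
E = 3.8519e+07


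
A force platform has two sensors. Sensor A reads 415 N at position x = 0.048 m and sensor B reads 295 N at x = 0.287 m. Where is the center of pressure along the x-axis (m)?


COP_x = (F1*x1 + F2*x2) / (F1 + F2)
COP_x = (415*0.048 + 295*0.287) / (415 + 295)
Numerator = 104.5850
Denominator = 710
COP_x = 0.1473


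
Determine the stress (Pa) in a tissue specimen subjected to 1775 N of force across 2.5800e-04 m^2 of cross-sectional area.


stress = F / A
stress = 1775 / 2.5800e-04
stress = 6.8798e+06


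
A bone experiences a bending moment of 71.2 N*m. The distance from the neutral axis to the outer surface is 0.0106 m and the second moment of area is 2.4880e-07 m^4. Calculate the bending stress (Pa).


sigma = M * c / I
sigma = 71.2 * 0.0106 / 2.4880e-07
M * c = 0.7547
sigma = 3.0334e+06


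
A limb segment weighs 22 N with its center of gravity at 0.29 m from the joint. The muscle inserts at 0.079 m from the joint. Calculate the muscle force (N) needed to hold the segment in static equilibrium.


F_muscle = W * d_load / d_muscle
F_muscle = 22 * 0.29 / 0.079
Numerator = 6.3800
F_muscle = 80.7595


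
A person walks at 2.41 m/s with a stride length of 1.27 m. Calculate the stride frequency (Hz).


f = v / stride_length
f = 2.41 / 1.27
f = 1.8976


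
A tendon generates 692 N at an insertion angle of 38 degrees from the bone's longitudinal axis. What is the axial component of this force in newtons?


F_eff = F_tendon * cos(theta)
theta = 38 deg = 0.6632 rad
cos(theta) = 0.7880
F_eff = 692 * 0.7880
F_eff = 545.3034


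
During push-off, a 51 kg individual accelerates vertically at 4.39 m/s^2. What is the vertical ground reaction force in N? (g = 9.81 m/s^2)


GRF = m * (g + a)
GRF = 51 * (9.81 + 4.39)
GRF = 51 * 14.2000
GRF = 724.2000


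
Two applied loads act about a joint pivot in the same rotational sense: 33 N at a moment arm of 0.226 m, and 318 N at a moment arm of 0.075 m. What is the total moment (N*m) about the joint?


M = F1 * d1 + F2 * d2
M = 33 * 0.226 + 318 * 0.075
M = 7.4580 + 23.8500
M = 31.3080


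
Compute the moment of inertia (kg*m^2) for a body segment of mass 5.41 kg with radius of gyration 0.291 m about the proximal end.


I = m * k^2
I = 5.41 * 0.291^2
k^2 = 0.0847
I = 0.4581


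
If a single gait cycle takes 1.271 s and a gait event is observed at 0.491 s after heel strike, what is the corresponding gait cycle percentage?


pct = (event_time / cycle_time) * 100
pct = (0.491 / 1.271) * 100
ratio = 0.3863
pct = 38.6310


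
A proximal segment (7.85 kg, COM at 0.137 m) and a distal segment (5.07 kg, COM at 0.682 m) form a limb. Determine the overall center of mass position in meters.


COM = (m1*x1 + m2*x2) / (m1 + m2)
COM = (7.85*0.137 + 5.07*0.682) / (7.85 + 5.07)
Numerator = 4.5332
Denominator = 12.9200
COM = 0.3509


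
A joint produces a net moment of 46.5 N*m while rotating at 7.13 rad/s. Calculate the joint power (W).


P = M * omega
P = 46.5 * 7.13
P = 331.5450


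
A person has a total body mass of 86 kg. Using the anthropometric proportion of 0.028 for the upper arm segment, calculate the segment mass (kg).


m_segment = body_mass * fraction
m_segment = 86 * 0.028
m_segment = 2.4080


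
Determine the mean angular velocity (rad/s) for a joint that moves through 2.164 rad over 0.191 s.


omega = delta_theta / delta_t
omega = 2.164 / 0.191
omega = 11.3298


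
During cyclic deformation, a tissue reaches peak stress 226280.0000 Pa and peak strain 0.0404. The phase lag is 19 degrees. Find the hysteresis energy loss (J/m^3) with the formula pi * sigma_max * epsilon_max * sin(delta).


E_loss = pi * sigma_max * epsilon_max * sin(delta)
delta = 19 deg = 0.3316 rad
sin(delta) = 0.3256
E_loss = pi * 226280.0000 * 0.0404 * 0.3256
E_loss = 9350.1661


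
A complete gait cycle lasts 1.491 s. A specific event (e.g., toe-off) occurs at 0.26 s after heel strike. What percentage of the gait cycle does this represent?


pct = (event_time / cycle_time) * 100
pct = (0.26 / 1.491) * 100
ratio = 0.1744
pct = 17.4380


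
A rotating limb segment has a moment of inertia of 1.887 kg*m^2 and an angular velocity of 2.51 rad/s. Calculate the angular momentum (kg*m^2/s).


L = I * omega
L = 1.887 * 2.51
L = 4.7364


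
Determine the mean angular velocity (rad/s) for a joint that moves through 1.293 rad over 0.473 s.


omega = delta_theta / delta_t
omega = 1.293 / 0.473
omega = 2.7336


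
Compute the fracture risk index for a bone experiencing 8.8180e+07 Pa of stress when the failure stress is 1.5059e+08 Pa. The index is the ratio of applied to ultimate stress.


FRI = applied / ultimate
FRI = 8.8180e+07 / 1.5059e+08
FRI = 0.5856


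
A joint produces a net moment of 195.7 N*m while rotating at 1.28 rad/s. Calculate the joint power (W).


P = M * omega
P = 195.7 * 1.28
P = 250.4960


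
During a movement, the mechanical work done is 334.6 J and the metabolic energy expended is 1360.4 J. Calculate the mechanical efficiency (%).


eta = (W_mech / E_meta) * 100
eta = (334.6 / 1360.4) * 100
ratio = 0.2460
eta = 24.5957


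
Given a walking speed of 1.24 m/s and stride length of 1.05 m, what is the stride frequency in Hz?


f = v / stride_length
f = 1.24 / 1.05
f = 1.1810


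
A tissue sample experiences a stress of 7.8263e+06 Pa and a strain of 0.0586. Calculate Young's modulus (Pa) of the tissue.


E = stress / strain
E = 7.8263e+06 / 0.0586
E = 1.3355e+08


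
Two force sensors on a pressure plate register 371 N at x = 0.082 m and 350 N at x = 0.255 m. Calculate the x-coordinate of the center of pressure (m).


COP_x = (F1*x1 + F2*x2) / (F1 + F2)
COP_x = (371*0.082 + 350*0.255) / (371 + 350)
Numerator = 119.6720
Denominator = 721
COP_x = 0.1660


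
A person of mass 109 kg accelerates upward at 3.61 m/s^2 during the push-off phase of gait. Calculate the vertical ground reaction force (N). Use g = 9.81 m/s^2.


GRF = m * (g + a)
GRF = 109 * (9.81 + 3.61)
GRF = 109 * 13.4200
GRF = 1462.7800


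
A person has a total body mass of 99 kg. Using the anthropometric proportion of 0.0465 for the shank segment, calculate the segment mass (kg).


m_segment = body_mass * fraction
m_segment = 99 * 0.0465
m_segment = 4.6035


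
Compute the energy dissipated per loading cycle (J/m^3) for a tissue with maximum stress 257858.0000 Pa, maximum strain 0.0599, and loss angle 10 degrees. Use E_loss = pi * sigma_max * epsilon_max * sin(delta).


E_loss = pi * sigma_max * epsilon_max * sin(delta)
delta = 10 deg = 0.1745 rad
sin(delta) = 0.1736
E_loss = pi * 257858.0000 * 0.0599 * 0.1736
E_loss = 8426.1180


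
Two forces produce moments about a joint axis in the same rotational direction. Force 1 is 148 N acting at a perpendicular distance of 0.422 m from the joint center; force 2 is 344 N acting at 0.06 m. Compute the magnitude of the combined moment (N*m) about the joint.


M = F1 * d1 + F2 * d2
M = 148 * 0.422 + 344 * 0.06
M = 62.4560 + 20.6400
M = 83.0960


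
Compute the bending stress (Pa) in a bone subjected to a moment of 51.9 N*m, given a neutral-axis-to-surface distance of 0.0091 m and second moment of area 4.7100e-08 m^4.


sigma = M * c / I
sigma = 51.9 * 0.0091 / 4.7100e-08
M * c = 0.4723
sigma = 1.0027e+07


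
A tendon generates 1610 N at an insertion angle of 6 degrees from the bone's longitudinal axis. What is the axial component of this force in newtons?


F_eff = F_tendon * cos(theta)
theta = 6 deg = 0.1047 rad
cos(theta) = 0.9945
F_eff = 1610 * 0.9945
F_eff = 1601.1803


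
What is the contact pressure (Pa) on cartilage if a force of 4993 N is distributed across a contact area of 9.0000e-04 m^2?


P = F / A
P = 4993 / 9.0000e-04
P = 5.5478e+06


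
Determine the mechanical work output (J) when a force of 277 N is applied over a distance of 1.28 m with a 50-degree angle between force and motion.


W = F * d * cos(theta)
theta = 50 deg = 0.8727 rad
cos(theta) = 0.6428
W = 277 * 1.28 * 0.6428
W = 227.9068


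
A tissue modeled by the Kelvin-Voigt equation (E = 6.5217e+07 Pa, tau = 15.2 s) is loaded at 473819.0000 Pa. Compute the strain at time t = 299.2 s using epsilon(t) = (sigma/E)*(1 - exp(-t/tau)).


epsilon(t) = (sigma/E) * (1 - exp(-t/tau))
sigma/E = 473819.0000 / 6.5217e+07 = 0.0073
exp(-t/tau) = exp(-299.2 / 15.2) = 2.8265e-09
epsilon = 0.0073 * (1 - 2.8265e-09)
epsilon = 0.0073


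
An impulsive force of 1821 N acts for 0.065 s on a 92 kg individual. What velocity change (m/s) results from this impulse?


J = F * dt = 1821 * 0.065 = 118.3650 N*s
delta_v = J / m
delta_v = 118.3650 / 92
delta_v = 1.2866


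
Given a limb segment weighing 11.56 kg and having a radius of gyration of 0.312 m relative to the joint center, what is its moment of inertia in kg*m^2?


I = m * k^2
I = 11.56 * 0.312^2
k^2 = 0.0973
I = 1.1253


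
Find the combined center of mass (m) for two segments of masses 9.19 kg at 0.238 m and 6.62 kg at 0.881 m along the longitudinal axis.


COM = (m1*x1 + m2*x2) / (m1 + m2)
COM = (9.19*0.238 + 6.62*0.881) / (9.19 + 6.62)
Numerator = 8.0194
Denominator = 15.8100
COM = 0.5072


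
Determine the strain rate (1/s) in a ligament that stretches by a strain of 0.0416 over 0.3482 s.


strain_rate = delta_strain / delta_t
strain_rate = 0.0416 / 0.3482
strain_rate = 0.1195


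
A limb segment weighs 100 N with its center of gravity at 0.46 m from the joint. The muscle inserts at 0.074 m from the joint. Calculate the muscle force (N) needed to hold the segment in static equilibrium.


F_muscle = W * d_load / d_muscle
F_muscle = 100 * 0.46 / 0.074
Numerator = 46.0000
F_muscle = 621.6216


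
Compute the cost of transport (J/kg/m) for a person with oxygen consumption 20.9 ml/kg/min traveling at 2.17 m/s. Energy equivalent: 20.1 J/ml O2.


Power per kg = VO2 * 20.1 / 60
Power per kg = 20.9 * 20.1 / 60 = 7.0015 W/kg
Cost = power_per_kg / speed
Cost = 7.0015 / 2.17
Cost = 3.2265


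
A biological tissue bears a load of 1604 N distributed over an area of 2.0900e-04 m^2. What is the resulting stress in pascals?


stress = F / A
stress = 1604 / 2.0900e-04
stress = 7.6746e+06


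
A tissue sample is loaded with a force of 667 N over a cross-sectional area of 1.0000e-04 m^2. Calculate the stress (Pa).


stress = F / A
stress = 667 / 1.0000e-04
stress = 6.6700e+06


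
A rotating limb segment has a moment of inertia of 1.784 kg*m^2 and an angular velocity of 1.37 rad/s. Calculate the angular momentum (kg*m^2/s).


L = I * omega
L = 1.784 * 1.37
L = 2.4441


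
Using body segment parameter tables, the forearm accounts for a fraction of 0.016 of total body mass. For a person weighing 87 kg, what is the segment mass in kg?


m_segment = body_mass * fraction
m_segment = 87 * 0.016
m_segment = 1.3920


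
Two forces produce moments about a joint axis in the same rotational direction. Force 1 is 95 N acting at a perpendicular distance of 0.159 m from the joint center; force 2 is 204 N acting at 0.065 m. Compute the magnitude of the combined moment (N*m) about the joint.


M = F1 * d1 + F2 * d2
M = 95 * 0.159 + 204 * 0.065
M = 15.1050 + 13.2600
M = 28.3650


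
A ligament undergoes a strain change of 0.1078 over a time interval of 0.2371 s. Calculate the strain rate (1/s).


strain_rate = delta_strain / delta_t
strain_rate = 0.1078 / 0.2371
strain_rate = 0.4547


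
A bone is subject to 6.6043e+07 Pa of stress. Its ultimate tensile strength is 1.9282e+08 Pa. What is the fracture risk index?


FRI = applied / ultimate
FRI = 6.6043e+07 / 1.9282e+08
FRI = 0.3425


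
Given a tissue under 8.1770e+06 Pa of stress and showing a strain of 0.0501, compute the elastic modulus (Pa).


E = stress / strain
E = 8.1770e+06 / 0.0501
E = 1.6321e+08


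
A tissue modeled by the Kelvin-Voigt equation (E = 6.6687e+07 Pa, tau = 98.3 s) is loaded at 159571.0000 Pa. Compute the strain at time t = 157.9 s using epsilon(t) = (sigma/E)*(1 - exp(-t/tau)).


epsilon(t) = (sigma/E) * (1 - exp(-t/tau))
sigma/E = 159571.0000 / 6.6687e+07 = 0.0024
exp(-t/tau) = exp(-157.9 / 98.3) = 0.2006
epsilon = 0.0024 * (1 - 0.2006)
epsilon = 0.0019


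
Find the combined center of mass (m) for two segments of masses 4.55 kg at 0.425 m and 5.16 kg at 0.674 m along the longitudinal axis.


COM = (m1*x1 + m2*x2) / (m1 + m2)
COM = (4.55*0.425 + 5.16*0.674) / (4.55 + 5.16)
Numerator = 5.4116
Denominator = 9.7100
COM = 0.5573


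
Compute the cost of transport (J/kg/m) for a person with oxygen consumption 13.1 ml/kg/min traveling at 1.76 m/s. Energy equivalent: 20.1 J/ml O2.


Power per kg = VO2 * 20.1 / 60
Power per kg = 13.1 * 20.1 / 60 = 4.3885 W/kg
Cost = power_per_kg / speed
Cost = 4.3885 / 1.76
Cost = 2.4935


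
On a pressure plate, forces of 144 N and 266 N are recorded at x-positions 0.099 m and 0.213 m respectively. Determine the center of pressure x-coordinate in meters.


COP_x = (F1*x1 + F2*x2) / (F1 + F2)
COP_x = (144*0.099 + 266*0.213) / (144 + 266)
Numerator = 70.9140
Denominator = 410
COP_x = 0.1730


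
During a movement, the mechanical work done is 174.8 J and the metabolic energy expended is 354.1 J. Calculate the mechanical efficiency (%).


eta = (W_mech / E_meta) * 100
eta = (174.8 / 354.1) * 100
ratio = 0.4936
eta = 49.3646


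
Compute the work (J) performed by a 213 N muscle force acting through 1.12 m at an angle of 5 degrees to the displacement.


W = F * d * cos(theta)
theta = 5 deg = 0.0873 rad
cos(theta) = 0.9962
W = 213 * 1.12 * 0.9962
W = 237.6522


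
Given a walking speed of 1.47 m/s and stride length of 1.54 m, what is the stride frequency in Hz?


f = v / stride_length
f = 1.47 / 1.54
f = 0.9545


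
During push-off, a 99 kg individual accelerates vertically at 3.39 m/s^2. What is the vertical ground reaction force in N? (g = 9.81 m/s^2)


GRF = m * (g + a)
GRF = 99 * (9.81 + 3.39)
GRF = 99 * 13.2000
GRF = 1306.8000


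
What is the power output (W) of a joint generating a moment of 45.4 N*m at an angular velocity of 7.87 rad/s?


P = M * omega
P = 45.4 * 7.87
P = 357.2980


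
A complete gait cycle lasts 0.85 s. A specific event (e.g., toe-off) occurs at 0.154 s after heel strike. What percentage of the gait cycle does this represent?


pct = (event_time / cycle_time) * 100
pct = (0.154 / 0.85) * 100
ratio = 0.1812
pct = 18.1176


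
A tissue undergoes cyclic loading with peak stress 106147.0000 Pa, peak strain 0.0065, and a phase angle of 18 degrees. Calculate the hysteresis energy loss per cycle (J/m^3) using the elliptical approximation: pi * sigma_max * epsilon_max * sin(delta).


E_loss = pi * sigma_max * epsilon_max * sin(delta)
delta = 18 deg = 0.3142 rad
sin(delta) = 0.3090
E_loss = pi * 106147.0000 * 0.0065 * 0.3090
E_loss = 669.8126


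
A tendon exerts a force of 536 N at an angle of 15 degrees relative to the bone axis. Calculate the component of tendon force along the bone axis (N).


F_eff = F_tendon * cos(theta)
theta = 15 deg = 0.2618 rad
cos(theta) = 0.9659
F_eff = 536 * 0.9659
F_eff = 517.7362


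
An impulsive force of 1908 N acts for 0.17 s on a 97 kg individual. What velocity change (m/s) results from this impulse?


J = F * dt = 1908 * 0.17 = 324.3600 N*s
delta_v = J / m
delta_v = 324.3600 / 97
delta_v = 3.3439


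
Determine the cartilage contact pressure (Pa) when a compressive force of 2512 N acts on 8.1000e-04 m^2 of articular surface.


P = F / A
P = 2512 / 8.1000e-04
P = 3.1012e+06


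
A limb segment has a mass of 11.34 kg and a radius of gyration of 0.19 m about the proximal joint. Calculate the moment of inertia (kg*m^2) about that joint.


I = m * k^2
I = 11.34 * 0.19^2
k^2 = 0.0361
I = 0.4094


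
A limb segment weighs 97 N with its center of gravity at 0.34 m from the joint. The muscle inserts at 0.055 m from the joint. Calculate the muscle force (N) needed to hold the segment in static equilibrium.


F_muscle = W * d_load / d_muscle
F_muscle = 97 * 0.34 / 0.055
Numerator = 32.9800
F_muscle = 599.6364


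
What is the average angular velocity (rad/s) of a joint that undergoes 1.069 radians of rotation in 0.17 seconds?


omega = delta_theta / delta_t
omega = 1.069 / 0.17
omega = 6.2882


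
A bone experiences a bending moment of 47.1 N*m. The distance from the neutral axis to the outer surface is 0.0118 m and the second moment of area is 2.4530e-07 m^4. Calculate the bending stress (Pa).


sigma = M * c / I
sigma = 47.1 * 0.0118 / 2.4530e-07
M * c = 0.5558
sigma = 2.2657e+06


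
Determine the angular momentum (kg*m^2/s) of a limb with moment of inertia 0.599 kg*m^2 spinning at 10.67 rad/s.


L = I * omega
L = 0.599 * 10.67
L = 6.3913


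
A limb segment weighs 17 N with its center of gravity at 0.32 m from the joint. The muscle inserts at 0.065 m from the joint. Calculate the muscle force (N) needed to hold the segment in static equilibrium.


F_muscle = W * d_load / d_muscle
F_muscle = 17 * 0.32 / 0.065
Numerator = 5.4400
F_muscle = 83.6923


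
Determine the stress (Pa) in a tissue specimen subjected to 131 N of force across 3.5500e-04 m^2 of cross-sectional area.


stress = F / A
stress = 131 / 3.5500e-04
stress = 369014.0845


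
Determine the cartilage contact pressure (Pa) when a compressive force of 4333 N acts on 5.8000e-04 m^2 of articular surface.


P = F / A
P = 4333 / 5.8000e-04
P = 7.4707e+06


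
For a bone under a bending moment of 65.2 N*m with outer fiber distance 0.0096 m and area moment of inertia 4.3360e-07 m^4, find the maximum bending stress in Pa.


sigma = M * c / I
sigma = 65.2 * 0.0096 / 4.3360e-07
M * c = 0.6259
sigma = 1.4435e+06


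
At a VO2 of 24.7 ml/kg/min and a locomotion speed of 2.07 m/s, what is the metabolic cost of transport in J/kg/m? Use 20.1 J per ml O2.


Power per kg = VO2 * 20.1 / 60
Power per kg = 24.7 * 20.1 / 60 = 8.2745 W/kg
Cost = power_per_kg / speed
Cost = 8.2745 / 2.07
Cost = 3.9973


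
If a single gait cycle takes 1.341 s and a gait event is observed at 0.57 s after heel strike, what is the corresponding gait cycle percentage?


pct = (event_time / cycle_time) * 100
pct = (0.57 / 1.341) * 100
ratio = 0.4251
pct = 42.5056


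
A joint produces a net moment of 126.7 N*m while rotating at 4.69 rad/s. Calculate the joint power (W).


P = M * omega
P = 126.7 * 4.69
P = 594.2230


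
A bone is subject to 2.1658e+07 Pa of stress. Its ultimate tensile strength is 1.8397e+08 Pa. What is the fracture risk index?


FRI = applied / ultimate
FRI = 2.1658e+07 / 1.8397e+08
FRI = 0.1177


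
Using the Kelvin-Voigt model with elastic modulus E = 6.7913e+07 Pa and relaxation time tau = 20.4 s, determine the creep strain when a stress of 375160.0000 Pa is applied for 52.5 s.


epsilon(t) = (sigma/E) * (1 - exp(-t/tau))
sigma/E = 375160.0000 / 6.7913e+07 = 0.0055
exp(-t/tau) = exp(-52.5 / 20.4) = 0.0763
epsilon = 0.0055 * (1 - 0.0763)
epsilon = 0.0051


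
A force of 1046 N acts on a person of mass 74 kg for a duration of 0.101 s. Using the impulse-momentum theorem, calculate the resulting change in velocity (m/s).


J = F * dt = 1046 * 0.101 = 105.6460 N*s
delta_v = J / m
delta_v = 105.6460 / 74
delta_v = 1.4276


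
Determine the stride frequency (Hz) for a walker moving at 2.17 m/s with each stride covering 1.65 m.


f = v / stride_length
f = 2.17 / 1.65
f = 1.3152


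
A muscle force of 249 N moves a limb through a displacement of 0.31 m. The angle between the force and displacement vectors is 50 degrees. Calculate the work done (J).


W = F * d * cos(theta)
theta = 50 deg = 0.8727 rad
cos(theta) = 0.6428
W = 249 * 0.31 * 0.6428
W = 49.6168


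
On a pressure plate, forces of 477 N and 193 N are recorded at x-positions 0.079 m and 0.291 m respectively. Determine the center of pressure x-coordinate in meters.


COP_x = (F1*x1 + F2*x2) / (F1 + F2)
COP_x = (477*0.079 + 193*0.291) / (477 + 193)
Numerator = 93.8460
Denominator = 670
COP_x = 0.1401


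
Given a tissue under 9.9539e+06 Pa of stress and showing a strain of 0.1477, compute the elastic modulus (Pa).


E = stress / strain
E = 9.9539e+06 / 0.1477
E = 6.7393e+07


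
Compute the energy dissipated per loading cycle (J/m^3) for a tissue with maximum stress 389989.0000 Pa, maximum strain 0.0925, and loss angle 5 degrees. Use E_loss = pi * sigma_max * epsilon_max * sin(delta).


E_loss = pi * sigma_max * epsilon_max * sin(delta)
delta = 5 deg = 0.0873 rad
sin(delta) = 0.0872
E_loss = pi * 389989.0000 * 0.0925 * 0.0872
E_loss = 9877.3393


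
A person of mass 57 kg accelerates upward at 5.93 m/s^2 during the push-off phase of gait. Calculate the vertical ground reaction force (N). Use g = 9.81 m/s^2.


GRF = m * (g + a)
GRF = 57 * (9.81 + 5.93)
GRF = 57 * 15.7400
GRF = 897.1800


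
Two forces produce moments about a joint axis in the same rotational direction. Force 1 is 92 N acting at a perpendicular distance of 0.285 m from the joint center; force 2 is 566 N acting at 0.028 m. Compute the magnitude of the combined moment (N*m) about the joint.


M = F1 * d1 + F2 * d2
M = 92 * 0.285 + 566 * 0.028
M = 26.2200 + 15.8480
M = 42.0680


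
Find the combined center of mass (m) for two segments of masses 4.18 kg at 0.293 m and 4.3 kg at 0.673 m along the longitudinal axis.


COM = (m1*x1 + m2*x2) / (m1 + m2)
COM = (4.18*0.293 + 4.3*0.673) / (4.18 + 4.3)
Numerator = 4.1186
Denominator = 8.4800
COM = 0.4857


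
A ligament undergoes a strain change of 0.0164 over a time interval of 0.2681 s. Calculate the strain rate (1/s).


strain_rate = delta_strain / delta_t
strain_rate = 0.0164 / 0.2681
strain_rate = 0.0612


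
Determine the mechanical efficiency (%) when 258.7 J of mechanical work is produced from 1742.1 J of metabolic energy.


eta = (W_mech / E_meta) * 100
eta = (258.7 / 1742.1) * 100
ratio = 0.1485
eta = 14.8499


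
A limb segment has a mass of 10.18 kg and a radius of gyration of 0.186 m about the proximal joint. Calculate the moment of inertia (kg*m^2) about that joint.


I = m * k^2
I = 10.18 * 0.186^2
k^2 = 0.0346
I = 0.3522


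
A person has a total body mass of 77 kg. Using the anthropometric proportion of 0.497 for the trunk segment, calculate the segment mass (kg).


m_segment = body_mass * fraction
m_segment = 77 * 0.497
m_segment = 38.2690


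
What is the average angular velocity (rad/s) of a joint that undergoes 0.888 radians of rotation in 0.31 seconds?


omega = delta_theta / delta_t
omega = 0.888 / 0.31
omega = 2.8645


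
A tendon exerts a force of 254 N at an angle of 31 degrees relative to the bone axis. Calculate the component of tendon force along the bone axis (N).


F_eff = F_tendon * cos(theta)
theta = 31 deg = 0.5411 rad
cos(theta) = 0.8572
F_eff = 254 * 0.8572
F_eff = 217.7205


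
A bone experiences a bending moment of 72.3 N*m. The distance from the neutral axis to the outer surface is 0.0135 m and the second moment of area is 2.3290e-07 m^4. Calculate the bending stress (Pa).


sigma = M * c / I
sigma = 72.3 * 0.0135 / 2.3290e-07
M * c = 0.9760
sigma = 4.1909e+06


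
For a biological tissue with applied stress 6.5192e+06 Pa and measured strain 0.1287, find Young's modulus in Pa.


E = stress / strain
E = 6.5192e+06 / 0.1287
E = 5.0654e+07
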